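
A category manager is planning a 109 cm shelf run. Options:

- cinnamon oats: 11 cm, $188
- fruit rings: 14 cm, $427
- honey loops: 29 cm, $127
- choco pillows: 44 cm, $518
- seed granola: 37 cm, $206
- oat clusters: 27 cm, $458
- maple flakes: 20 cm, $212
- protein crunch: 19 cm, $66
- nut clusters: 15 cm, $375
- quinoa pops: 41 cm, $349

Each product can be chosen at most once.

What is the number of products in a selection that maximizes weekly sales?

5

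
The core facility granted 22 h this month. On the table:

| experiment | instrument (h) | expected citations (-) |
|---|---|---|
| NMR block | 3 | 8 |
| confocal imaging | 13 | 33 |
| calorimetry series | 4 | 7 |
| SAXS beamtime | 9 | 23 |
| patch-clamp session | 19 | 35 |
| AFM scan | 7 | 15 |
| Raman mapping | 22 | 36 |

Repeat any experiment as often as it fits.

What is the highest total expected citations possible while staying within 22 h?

57

Ranking by ratio (expected citations/h): NMR block 2.67, SAXS beamtime 2.56, confocal imaging 2.54, AFM scan 2.14.
The ratio heuristic lands on 7×NMR block (56) but leaves 1 h idle.
The 12 h tied up in 4×NMR block is better spent on confocal imaging — total rises to 57 (22 h).
Nothing else within 22 h beats 57.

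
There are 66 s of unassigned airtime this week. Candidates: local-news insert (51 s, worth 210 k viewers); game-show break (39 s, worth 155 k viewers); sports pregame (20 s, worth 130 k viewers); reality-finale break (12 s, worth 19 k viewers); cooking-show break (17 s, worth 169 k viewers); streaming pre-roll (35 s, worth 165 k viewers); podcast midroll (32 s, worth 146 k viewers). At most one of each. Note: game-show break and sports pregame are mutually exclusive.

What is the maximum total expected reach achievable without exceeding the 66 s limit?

353

Taking the top-ratio spots first gives sports pregame + reality-finale break + cooking-show break for 318 (49 s).
Replace sports pregame with streaming pre-roll: the trade gains 35 net, giving 353 at 64 s.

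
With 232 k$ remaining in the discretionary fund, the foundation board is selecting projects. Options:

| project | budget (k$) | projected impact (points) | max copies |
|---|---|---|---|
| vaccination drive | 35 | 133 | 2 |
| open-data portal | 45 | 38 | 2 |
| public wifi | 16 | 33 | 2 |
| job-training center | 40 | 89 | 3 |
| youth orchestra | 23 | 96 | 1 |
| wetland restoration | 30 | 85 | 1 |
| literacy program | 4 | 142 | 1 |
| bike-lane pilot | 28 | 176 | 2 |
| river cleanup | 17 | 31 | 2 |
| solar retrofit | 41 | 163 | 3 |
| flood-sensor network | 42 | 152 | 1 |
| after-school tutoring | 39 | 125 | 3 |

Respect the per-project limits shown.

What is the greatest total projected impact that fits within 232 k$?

A density-first pass picks public wifi + youth orchestra + literacy program + 2×bike-lane pilot + 3×solar retrofit — 1112 at 222 k$.
The 39 k$ tied up in public wifi and youth orchestra is better spent on flood-sensor network — total rises to 1135 (225 k$).
No other feasible combination exceeds 1135.

1135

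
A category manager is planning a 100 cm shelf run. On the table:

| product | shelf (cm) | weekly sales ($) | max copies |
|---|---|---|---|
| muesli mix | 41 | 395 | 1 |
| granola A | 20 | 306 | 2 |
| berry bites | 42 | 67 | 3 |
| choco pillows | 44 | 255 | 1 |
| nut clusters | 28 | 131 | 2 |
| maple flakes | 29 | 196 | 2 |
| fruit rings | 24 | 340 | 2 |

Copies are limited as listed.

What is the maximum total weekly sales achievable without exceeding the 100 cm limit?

Taking 2×granola A + 2×fruit rings: 88 cm used, 1292 in weekly sales.

1292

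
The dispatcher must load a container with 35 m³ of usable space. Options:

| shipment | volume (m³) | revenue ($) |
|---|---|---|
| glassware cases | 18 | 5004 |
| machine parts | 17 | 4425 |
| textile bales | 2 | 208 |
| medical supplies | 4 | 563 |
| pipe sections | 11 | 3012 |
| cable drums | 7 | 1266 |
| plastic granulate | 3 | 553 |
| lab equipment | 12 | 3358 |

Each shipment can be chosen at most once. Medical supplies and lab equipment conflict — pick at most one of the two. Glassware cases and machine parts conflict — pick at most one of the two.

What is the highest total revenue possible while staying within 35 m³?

9123

Taking glassware cases + textile bales + plastic granulate + lab equipment: 35 m³ used, 9123 in revenue.
Next best is glassware cases + plastic granulate + lab equipment at 8915 (33 m³) — short by 208.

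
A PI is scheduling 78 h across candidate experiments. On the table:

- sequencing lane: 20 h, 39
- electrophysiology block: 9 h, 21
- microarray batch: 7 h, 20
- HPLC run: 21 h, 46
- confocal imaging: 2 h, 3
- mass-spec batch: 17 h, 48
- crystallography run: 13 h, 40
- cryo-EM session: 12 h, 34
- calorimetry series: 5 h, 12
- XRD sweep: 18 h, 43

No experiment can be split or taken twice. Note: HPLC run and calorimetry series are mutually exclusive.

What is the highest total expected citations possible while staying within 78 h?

209

By expected citations per h: crystallography run 3.08, microarray batch 2.86, cryo-EM session 2.83, mass-spec batch 2.82 lead.
A density-first pass picks microarray batch + confocal imaging + mass-spec batch + crystallography run + cryo-EM session + calorimetry series + XRD sweep — 200 at 74 h.
Dropping calorimetry series frees 5 h; slotting in electrophysiology block (9 h) lifts the total to 209 at 78 h.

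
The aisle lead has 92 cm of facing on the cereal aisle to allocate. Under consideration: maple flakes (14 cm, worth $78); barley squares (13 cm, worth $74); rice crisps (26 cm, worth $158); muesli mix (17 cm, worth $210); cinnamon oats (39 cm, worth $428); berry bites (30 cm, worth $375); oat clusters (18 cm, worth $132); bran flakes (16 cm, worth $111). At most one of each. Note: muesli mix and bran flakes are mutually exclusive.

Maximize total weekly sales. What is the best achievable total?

1013

The ratio ordering already packs tightly: muesli mix + cinnamon oats + berry bites, 86 cm, 1013.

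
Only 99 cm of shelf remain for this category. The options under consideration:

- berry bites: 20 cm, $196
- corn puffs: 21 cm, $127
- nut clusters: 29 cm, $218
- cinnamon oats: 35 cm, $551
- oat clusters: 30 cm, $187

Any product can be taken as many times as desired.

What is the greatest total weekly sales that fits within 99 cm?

By weekly sales per cm: cinnamon oats 15.74, berry bites 9.80, nut clusters 7.52 lead.
Taking the top-ratio products first gives berry bites + 2×cinnamon oats for 1298 (90 cm).
The 20 cm tied up in berry bites is better spent on nut clusters — total rises to 1320 (99 cm).
No other feasible combination exceeds 1320.

1320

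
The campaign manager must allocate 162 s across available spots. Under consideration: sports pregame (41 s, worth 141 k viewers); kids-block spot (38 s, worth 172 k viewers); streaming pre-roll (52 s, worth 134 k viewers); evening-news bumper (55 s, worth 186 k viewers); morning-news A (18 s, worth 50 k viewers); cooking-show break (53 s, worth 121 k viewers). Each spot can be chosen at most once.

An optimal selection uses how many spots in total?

Optimal total is 549.
sports pregame + kids-block spot + evening-news bumper + morning-news A hits 549 at 152 s.
Every optimal selection uses 4 spots.

4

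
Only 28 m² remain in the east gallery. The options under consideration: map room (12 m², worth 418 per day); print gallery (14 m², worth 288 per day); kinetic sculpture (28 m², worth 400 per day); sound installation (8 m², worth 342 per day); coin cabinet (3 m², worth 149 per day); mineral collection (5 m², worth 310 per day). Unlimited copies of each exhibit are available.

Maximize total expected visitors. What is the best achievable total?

Taking coin cabinet + 5×mineral collection: 28 m² used, 1699 in expected visitors.

1699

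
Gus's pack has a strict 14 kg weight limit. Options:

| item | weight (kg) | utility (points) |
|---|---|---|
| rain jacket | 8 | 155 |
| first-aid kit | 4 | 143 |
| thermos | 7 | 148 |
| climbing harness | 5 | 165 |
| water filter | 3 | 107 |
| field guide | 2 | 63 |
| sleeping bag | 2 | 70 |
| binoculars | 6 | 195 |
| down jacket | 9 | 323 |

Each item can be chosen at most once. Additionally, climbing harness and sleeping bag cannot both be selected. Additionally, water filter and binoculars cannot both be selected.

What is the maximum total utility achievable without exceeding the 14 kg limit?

500

Filling by ratio: first-aid kit + down jacket for 466, with 1 kg left unused.
Replace first-aid kit with water filter + sleeping bag: the trade gains 34 net, giving 500 at 14 kg.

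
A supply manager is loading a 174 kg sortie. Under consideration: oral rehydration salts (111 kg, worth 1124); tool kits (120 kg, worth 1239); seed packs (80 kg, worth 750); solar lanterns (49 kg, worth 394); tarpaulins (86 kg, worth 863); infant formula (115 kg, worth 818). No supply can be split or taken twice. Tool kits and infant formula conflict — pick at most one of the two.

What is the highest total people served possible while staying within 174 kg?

Tool kits + solar lanterns uses 169 of the 174 kg and totals 1633.

1633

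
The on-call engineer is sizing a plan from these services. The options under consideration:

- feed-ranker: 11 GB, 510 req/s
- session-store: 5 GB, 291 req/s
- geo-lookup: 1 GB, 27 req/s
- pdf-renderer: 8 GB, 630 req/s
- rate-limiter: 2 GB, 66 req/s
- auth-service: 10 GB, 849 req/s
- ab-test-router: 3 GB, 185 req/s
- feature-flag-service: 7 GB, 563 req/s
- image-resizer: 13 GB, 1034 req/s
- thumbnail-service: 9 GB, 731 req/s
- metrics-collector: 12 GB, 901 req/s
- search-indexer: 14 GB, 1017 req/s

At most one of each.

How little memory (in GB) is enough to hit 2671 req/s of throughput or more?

34

Look for the lowest-memory combination reaching 2671.
pdf-renderer + auth-service + ab-test-router + image-resizer: 2698 throughput at 34 GB.
Any bundle with less than 34 GB falls short of 2671.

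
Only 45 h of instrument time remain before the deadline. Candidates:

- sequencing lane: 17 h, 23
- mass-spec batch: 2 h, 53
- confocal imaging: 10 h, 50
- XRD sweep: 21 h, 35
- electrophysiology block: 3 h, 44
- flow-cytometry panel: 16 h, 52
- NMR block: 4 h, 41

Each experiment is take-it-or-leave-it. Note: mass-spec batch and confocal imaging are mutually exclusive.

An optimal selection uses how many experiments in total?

5

Best achievable expected citations is 213.
One optimal bundle: sequencing lane + mass-spec batch + electrophysiology block + flow-cytometry panel + NMR block (42 h).
Every optimal selection uses 5 experiments.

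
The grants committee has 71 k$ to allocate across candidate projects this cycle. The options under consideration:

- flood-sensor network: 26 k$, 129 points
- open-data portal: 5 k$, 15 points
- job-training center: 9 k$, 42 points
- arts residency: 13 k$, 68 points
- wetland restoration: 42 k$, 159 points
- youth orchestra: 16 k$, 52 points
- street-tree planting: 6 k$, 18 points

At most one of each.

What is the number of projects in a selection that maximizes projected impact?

5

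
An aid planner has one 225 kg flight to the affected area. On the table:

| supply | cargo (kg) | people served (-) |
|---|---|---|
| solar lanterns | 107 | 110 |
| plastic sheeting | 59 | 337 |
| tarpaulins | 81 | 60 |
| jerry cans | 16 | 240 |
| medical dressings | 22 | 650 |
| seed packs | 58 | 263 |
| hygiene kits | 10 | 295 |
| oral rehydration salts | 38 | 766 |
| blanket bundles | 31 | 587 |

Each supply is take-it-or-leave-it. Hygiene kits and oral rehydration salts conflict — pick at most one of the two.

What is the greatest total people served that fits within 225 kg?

2843

Taking plastic sheeting + jerry cans + medical dressings + seed packs + oral rehydration salts + blanket bundles: 224 kg used, 2843 in people served.
The closest alternative, plastic sheeting + medical dressings + seed packs + oral rehydration salts + blanket bundles, reaches only 2603.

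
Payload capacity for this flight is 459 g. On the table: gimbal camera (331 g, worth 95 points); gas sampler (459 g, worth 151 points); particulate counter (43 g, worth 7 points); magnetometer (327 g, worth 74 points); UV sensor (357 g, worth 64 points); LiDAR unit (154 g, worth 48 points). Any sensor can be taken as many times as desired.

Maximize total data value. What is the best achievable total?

151

Ranking by ratio (data value/g): gas sampler 0.33, LiDAR unit 0.31, gimbal camera 0.29, magnetometer 0.23.
The ratio ordering already packs tightly: gas sampler, 459 g, 151.
Every other selection either busts 459 g or fails to beat 151.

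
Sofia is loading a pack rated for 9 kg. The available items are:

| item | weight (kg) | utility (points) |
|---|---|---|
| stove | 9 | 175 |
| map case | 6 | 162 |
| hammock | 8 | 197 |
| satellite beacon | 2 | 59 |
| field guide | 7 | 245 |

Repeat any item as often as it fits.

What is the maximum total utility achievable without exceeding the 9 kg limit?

304

The ratio ordering already packs tightly: satellite beacon + field guide, 9 kg, 304.
Every other selection either busts 9 kg or fails to beat 304.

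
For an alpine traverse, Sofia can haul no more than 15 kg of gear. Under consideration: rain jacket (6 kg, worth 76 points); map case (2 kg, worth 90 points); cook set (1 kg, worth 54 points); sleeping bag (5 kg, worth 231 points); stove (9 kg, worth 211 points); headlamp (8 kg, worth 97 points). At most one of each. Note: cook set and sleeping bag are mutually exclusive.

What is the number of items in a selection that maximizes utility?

2

The maximum utility within 15 kg is 442.
For example sleeping bag + stove achieves it, using 14 kg.
Every optimal selection uses 2 items.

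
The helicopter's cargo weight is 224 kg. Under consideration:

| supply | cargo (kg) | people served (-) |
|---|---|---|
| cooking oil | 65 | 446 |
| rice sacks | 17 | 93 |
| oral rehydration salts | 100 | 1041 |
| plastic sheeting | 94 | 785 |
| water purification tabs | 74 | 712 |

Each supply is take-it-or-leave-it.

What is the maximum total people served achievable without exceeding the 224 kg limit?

Filling by ratio: rice sacks + oral rehydration salts + water purification tabs for 1846, with 33 kg left unused.
Dropping water purification tabs frees 74 kg; slotting in plastic sheeting (94 kg) lifts the total to 1919 at 211 kg.
Next best is rice sacks + oral rehydration salts + water purification tabs at 1846 (191 kg) — short by 73.

1919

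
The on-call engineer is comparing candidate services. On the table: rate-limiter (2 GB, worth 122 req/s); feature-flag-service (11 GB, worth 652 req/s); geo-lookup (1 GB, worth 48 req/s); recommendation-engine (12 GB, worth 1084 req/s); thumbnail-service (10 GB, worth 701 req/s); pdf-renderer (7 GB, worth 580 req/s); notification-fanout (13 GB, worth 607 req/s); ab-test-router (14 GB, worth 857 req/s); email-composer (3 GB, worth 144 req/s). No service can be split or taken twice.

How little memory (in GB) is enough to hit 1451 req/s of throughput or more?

19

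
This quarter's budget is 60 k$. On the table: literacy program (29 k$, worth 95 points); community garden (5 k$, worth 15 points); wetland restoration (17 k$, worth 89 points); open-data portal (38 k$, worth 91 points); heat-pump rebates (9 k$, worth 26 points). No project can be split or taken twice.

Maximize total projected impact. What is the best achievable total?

225

Literacy program + community garden + wetland restoration + heat-pump rebates uses 60 of the 60 k$ and totals 225.
The closest alternative, literacy program + wetland restoration + heat-pump rebates, reaches only 210.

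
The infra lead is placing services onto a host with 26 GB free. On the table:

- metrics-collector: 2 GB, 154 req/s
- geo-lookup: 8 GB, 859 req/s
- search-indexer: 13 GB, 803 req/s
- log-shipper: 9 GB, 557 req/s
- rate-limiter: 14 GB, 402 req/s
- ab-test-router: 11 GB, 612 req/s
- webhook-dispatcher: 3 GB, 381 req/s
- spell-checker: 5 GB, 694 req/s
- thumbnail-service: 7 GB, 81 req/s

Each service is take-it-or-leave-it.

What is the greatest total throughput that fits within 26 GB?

2491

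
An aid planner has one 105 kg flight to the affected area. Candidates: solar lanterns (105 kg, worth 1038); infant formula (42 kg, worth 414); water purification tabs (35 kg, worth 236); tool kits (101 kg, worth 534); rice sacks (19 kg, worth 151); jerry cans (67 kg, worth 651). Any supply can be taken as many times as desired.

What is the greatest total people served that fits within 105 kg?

Best packing: solar lanterns — 105 kg, 1038 total.

1038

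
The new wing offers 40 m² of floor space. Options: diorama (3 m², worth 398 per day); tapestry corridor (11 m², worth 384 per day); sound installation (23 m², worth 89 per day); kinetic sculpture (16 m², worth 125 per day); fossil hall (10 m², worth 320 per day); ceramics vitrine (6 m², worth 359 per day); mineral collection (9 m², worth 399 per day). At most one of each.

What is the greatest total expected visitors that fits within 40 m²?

Density check — diorama 132.67, ceramics vitrine 59.83, mineral collection 44.33, tapestry corridor 34.91 are the best per m².
Best packing: diorama + tapestry corridor + fossil hall + ceramics vitrine + mineral collection — 39 m², 1860 total.
No other feasible combination exceeds 1860.

1860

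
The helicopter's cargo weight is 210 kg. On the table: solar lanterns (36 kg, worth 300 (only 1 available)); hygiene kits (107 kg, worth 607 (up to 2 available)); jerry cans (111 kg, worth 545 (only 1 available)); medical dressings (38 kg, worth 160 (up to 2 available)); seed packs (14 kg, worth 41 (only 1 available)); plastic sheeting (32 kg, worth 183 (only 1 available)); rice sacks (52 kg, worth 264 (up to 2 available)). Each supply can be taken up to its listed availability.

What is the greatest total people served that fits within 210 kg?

1212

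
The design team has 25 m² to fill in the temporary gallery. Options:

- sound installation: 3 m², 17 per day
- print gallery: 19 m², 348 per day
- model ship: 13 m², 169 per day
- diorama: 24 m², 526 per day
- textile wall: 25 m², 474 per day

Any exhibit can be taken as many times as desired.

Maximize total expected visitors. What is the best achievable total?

526

Diorama uses 24 of the 25 m² and totals 526.
Every other selection either busts 25 m² or fails to beat 526.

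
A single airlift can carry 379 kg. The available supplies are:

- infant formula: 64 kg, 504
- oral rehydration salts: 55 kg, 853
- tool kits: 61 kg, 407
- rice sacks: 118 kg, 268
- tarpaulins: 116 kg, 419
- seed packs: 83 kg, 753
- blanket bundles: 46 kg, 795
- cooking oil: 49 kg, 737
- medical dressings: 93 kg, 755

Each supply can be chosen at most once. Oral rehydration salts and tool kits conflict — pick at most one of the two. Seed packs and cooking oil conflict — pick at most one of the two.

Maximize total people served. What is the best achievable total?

Density check — blanket bundles 17.28, oral rehydration salts 15.51, cooking oil 15.04 are the best per kg.
Taking infant formula + oral rehydration salts + seed packs + blanket bundles + medical dressings: 341 kg used, 3660 in people served.
Next best is infant formula + oral rehydration salts + blanket bundles + cooking oil + medical dressings at 3644 (307 kg) — short by 16.

3660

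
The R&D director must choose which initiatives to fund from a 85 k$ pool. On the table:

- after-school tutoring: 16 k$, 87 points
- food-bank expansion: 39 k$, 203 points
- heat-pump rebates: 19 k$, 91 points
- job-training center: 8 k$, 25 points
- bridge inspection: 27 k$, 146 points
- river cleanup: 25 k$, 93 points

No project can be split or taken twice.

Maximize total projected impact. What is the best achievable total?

Filling by ratio: after-school tutoring + food-bank expansion + bridge inspection for 436, with 3 k$ left unused.
Replace after-school tutoring with heat-pump rebates: the trade gains 4 net, giving 440 at 85 k$.
Runner-up after-school tutoring + food-bank expansion + bridge inspection tops out at 436.

440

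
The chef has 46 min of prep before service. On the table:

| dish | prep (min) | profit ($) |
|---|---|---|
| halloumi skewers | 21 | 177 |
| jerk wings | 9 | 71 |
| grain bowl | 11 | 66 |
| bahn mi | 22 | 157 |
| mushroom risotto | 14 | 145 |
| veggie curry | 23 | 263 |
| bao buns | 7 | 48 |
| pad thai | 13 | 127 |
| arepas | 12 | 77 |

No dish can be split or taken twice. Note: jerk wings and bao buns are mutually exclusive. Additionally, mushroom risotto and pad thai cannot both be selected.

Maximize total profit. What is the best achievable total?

Jerk wings + mushroom risotto + veggie curry uses 46 of the 46 min and totals 479.
The closest alternative, jerk wings + veggie curry + pad thai, reaches only 461.

479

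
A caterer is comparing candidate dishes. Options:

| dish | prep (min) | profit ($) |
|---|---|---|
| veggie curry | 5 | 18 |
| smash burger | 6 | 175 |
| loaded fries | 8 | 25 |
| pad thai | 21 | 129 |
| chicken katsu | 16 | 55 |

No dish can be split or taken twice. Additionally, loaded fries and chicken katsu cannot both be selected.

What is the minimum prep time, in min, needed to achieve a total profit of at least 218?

19

Need the lightest bundle worth ≥ 218.
veggie curry + smash burger + loaded fries reaches 218 using 19 min.
Below 19 min the best achievable stays under 218.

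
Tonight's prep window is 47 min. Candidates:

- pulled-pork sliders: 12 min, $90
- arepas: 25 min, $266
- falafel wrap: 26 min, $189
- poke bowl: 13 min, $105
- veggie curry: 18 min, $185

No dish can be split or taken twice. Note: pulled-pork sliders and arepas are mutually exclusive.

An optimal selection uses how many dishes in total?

Optimal total is 451.
For example arepas + veggie curry achieves it, using 43 min.
Any selection reaching 451 contains exactly 2 dishes.

2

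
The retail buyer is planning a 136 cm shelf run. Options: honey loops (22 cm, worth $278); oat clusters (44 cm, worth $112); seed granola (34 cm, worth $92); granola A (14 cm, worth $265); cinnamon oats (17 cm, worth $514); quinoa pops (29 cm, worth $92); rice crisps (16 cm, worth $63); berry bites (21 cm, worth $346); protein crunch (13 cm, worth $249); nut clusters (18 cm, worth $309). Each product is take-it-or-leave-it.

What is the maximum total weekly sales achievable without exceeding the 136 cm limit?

2053

Greedy by ratio would take honey loops + granola A + cinnamon oats + rice crisps + berry bites + protein crunch + nut clusters: 121 cm used, total 2024.
Replace rice crisps with quinoa pops: the trade gains 29 net, giving 2053 at 134 cm.
Next best is honey loops + granola A + cinnamon oats + rice crisps + berry bites + protein crunch + nut clusters at 2024 (121 cm) — short by 29.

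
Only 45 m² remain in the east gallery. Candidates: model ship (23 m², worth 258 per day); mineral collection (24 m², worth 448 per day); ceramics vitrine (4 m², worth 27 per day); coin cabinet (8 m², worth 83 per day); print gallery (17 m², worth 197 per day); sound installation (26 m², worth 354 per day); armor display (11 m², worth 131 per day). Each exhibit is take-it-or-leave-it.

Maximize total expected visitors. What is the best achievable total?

The ratio heuristic lands on mineral collection + coin cabinet + armor display (662) but leaves 2 m² idle.
Dropping coin cabinet and armor display frees 19 m²; slotting in ceramics vitrine + print gallery (21 m²) lifts the total to 672 at 45 m².
Next best is mineral collection + coin cabinet + armor display at 662 (43 m²) — short by 10.

672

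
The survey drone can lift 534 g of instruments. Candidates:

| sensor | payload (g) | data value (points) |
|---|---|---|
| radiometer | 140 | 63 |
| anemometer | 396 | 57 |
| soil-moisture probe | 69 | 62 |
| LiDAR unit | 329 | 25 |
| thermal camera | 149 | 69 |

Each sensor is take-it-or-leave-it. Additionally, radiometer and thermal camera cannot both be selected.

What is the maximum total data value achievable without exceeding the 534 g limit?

131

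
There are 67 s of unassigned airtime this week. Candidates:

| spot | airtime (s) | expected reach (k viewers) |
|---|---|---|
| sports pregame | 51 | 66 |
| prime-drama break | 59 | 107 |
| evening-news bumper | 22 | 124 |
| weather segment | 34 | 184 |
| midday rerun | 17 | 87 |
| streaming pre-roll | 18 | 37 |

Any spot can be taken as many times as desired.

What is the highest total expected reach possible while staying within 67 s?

372

By expected reach per s: evening-news bumper 5.64, weather segment 5.41, midday rerun 5.12, streaming pre-roll 2.06 lead.
Best packing: 3×evening-news bumper — 66 s, 372 total.
Nothing else within 67 s beats 372.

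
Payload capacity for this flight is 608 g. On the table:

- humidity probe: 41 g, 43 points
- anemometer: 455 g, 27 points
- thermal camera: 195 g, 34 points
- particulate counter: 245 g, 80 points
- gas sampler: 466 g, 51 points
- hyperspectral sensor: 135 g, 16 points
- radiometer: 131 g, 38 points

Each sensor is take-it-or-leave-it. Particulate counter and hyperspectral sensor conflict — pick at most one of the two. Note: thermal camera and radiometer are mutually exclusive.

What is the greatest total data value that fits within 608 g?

Best packing: humidity probe + particulate counter + radiometer — 417 g, 161 total.
Nothing else feasible within 608 g beats 161.

161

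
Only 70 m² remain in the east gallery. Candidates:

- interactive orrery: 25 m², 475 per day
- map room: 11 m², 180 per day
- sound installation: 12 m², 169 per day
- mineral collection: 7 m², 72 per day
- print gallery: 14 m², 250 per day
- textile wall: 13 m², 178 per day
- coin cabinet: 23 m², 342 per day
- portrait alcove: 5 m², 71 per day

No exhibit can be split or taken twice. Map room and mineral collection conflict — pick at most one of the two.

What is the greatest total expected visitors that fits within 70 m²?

Ranking by ratio (expected visitors/m²): interactive orrery 19.00, print gallery 17.86, map room 16.36, coin cabinet 14.87.
The ratio heuristic lands on interactive orrery + map room + sound installation + print gallery + portrait alcove (1145) but leaves 3 m² idle.
Replace sound installation with textile wall: the trade gains 9 net, giving 1154 at 68 m².

1154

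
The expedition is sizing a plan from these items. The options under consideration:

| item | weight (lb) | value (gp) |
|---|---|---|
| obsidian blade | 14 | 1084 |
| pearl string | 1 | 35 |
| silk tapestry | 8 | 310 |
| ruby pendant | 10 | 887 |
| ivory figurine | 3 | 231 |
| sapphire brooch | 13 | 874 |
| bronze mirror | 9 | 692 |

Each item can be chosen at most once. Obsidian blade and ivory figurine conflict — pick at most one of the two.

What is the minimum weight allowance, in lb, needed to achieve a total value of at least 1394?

19

Minimise lb subject to total value ≥ 1394.
Taking ruby pendant + bronze mirror gives 1579 (≥ 1394) for 19 lb.
Below 19 lb the best achievable stays under 1394.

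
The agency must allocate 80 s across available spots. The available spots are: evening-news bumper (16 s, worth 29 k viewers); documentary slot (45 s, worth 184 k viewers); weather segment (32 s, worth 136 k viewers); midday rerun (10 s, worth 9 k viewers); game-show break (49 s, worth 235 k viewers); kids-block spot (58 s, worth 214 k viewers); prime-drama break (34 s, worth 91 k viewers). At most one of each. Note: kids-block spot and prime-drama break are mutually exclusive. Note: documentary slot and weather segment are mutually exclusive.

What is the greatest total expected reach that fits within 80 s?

275

By expected reach per s: game-show break 4.80, weather segment 4.25, documentary slot 4.09 lead.
Filling by ratio: evening-news bumper + midday rerun + game-show break for 273, with 5 s left unused.
Reworking the packing: documentary slot + prime-drama break uses 79 s and improves the total to 275.
Runner-up evening-news bumper + midday rerun + game-show break tops out at 273.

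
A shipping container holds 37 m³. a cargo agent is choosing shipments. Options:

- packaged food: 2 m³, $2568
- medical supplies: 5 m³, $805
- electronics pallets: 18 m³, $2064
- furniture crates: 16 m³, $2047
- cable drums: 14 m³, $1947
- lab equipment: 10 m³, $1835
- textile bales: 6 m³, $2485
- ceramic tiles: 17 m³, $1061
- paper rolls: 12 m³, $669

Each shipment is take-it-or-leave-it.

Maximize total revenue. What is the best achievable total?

Density check — packaged food 1284.00, textile bales 414.17, lab equipment 183.50 are the best per m³.
Taking packaged food + medical supplies + cable drums + lab equipment + textile bales: 37 m³ used, 9640 in revenue.

9640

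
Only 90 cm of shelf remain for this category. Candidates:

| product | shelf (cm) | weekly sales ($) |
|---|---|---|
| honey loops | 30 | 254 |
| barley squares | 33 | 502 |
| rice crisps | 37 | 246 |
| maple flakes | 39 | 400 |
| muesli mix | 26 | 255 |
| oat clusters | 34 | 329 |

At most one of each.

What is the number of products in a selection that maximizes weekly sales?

3

Optimal total is 1011.
One optimal bundle: honey loops + barley squares + muesli mix (89 cm).
Every optimal selection uses 3 products.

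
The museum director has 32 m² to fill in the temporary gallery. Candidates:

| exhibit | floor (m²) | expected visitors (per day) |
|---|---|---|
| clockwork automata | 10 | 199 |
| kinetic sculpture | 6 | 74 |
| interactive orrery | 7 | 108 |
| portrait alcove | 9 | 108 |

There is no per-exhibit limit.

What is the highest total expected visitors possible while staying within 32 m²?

Taking 3×clockwork automata: 30 m² used, 597 in expected visitors.

597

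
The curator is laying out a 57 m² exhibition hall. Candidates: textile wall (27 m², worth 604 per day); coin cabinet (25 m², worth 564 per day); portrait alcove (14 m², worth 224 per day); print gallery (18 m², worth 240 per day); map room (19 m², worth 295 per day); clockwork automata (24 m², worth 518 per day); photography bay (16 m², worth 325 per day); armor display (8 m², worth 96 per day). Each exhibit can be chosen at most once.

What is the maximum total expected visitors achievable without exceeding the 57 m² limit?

1178

The ratio heuristic lands on textile wall + coin cabinet (1168) but leaves 5 m² idle.
Replace textile wall with clockwork automata + armor display: the trade gains 10 net, giving 1178 at 57 m².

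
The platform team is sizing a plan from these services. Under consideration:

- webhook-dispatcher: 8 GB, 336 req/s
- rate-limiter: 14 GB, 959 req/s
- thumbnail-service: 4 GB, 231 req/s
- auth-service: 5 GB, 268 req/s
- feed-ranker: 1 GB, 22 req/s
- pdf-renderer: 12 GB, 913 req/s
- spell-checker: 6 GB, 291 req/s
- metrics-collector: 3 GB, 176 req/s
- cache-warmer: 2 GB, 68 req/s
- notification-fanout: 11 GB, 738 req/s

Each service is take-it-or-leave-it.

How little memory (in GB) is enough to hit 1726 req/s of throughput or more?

26

Minimise GB subject to total throughput ≥ 1726.
rate-limiter + pdf-renderer reaches 1872 using 26 GB.
No combination under 26 GB hits 1726.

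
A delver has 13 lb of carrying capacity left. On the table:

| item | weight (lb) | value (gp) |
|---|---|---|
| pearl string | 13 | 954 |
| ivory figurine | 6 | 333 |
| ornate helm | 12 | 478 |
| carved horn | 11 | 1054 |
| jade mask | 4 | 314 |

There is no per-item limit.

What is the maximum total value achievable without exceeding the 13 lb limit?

1054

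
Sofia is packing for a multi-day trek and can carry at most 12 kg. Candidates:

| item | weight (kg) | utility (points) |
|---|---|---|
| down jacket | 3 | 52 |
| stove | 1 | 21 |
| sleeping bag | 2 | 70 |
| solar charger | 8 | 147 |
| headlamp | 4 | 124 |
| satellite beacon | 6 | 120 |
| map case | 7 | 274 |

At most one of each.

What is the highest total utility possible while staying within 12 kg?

Taking the top-ratio items first gives stove + sleeping bag + map case for 365 (10 kg).
Replace sleeping bag with headlamp: the trade gains 54 net, giving 419 at 12 kg.

419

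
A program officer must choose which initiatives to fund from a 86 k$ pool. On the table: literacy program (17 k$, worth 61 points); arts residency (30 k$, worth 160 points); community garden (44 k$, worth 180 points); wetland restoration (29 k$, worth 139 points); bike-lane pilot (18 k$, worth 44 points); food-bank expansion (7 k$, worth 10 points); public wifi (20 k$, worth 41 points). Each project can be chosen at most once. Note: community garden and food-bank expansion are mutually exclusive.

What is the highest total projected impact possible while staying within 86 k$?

370

Best packing: literacy program + arts residency + wetland restoration + food-bank expansion — 83 k$, 370 total.
An exhaustive check of the 128 subsets confirms 370.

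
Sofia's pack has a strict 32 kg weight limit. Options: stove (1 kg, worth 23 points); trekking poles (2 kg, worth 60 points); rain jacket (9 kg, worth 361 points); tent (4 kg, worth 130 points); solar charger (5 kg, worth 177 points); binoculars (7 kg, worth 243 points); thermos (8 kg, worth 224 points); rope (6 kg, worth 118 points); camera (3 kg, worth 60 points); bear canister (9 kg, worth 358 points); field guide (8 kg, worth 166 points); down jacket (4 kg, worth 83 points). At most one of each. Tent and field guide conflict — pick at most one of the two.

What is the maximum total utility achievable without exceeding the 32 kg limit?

Taking trekking poles + rain jacket + solar charger + binoculars + bear canister: 32 kg used, 1199 in utility.
Runner-up stove + trekking poles + rain jacket + tent + binoculars + bear canister tops out at 1175.

1199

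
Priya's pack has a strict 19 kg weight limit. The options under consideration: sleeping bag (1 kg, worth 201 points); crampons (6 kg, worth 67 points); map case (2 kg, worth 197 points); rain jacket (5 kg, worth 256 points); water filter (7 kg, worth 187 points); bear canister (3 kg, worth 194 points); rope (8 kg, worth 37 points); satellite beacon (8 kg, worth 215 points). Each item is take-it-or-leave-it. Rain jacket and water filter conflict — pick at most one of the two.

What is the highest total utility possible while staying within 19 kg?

1063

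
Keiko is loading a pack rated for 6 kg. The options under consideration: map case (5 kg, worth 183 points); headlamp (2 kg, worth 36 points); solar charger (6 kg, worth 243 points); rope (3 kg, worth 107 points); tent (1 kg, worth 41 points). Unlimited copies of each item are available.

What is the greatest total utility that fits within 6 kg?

246

Best packing: 6×tent — 6 kg, 246 total.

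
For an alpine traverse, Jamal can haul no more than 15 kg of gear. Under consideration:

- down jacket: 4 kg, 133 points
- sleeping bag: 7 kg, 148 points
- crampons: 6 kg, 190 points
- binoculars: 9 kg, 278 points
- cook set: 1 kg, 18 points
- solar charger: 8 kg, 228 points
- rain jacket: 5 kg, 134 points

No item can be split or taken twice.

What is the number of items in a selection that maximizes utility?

2

Optimal total is 468.
One optimal bundle: crampons + binoculars (15 kg).
All optima have 2 items.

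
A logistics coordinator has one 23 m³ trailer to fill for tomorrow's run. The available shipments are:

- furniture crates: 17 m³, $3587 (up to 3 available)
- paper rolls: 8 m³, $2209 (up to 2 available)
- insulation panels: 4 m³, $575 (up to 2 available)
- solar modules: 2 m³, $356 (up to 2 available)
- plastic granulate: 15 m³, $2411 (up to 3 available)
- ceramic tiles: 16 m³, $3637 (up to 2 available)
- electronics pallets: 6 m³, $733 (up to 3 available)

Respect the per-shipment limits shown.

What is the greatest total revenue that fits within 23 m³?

5349

The ratio heuristic lands on 2×paper rolls + 2×solar modules (5130) but leaves 3 m³ idle.
Dropping solar modules frees 2 m³; slotting in insulation panels (4 m³) lifts the total to 5349 at 22 m³.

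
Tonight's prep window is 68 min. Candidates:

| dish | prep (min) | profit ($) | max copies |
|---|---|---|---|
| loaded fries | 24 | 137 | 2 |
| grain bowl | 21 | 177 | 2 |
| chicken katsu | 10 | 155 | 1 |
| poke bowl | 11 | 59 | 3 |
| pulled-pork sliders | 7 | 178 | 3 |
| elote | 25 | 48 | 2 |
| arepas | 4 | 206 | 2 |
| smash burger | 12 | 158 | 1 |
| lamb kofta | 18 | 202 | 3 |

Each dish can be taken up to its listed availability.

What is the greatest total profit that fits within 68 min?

1362

Filling by ratio: chicken katsu + poke bowl + 3×pulled-pork sliders + 2×arepas + smash burger for 1318, with 6 min left unused.
Replace smash burger with lamb kofta: the trade gains 44 net, giving 1362 at 68 min.
Nothing else within 68 min beats 1362.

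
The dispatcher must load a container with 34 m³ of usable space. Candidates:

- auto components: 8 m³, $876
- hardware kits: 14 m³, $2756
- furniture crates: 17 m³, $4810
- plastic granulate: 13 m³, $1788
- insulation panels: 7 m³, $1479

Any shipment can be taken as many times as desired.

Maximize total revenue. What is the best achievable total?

9620

By revenue per m³: furniture crates 282.94, insulation panels 211.29, hardware kits 196.86 lead.
2×furniture crates uses 34 of the 34 m³ and totals 9620.
Nothing else within 34 m³ beats 9620.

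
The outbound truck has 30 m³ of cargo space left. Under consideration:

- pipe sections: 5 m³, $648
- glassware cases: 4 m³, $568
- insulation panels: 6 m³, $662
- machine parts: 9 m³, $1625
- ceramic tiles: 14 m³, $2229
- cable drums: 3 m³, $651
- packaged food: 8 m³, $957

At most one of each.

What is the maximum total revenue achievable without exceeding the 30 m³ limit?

The ratio ordering already packs tightly: glassware cases + machine parts + ceramic tiles + cable drums, 30 m³, 5073.

5073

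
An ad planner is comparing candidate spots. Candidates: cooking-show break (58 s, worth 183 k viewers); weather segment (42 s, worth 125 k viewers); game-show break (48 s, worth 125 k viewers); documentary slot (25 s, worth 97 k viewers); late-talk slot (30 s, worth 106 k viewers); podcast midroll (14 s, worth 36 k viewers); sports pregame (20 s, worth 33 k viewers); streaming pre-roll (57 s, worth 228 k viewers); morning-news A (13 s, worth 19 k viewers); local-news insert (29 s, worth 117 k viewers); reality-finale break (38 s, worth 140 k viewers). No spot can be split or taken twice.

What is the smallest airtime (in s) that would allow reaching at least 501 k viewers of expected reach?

Minimise s subject to total expected reach ≥ 501.
Taking documentary slot + podcast midroll + streaming pre-roll + reality-finale break gives 501 (≥ 501) for 134 s.
Any bundle with less than 134 s falls short of 501.

134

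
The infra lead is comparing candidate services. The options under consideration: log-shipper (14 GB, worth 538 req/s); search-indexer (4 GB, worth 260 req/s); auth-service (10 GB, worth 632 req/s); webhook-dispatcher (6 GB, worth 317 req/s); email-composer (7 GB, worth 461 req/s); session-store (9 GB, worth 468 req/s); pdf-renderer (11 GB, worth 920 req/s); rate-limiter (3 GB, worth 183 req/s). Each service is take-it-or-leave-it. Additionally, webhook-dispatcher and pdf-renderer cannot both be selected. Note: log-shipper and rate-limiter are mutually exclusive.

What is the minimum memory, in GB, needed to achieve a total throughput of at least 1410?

Look for the lowest-memory combination reaching 1410.
auth-service + pdf-renderer: 1552 throughput at 21 GB.
No combination under 21 GB hits 1410.

21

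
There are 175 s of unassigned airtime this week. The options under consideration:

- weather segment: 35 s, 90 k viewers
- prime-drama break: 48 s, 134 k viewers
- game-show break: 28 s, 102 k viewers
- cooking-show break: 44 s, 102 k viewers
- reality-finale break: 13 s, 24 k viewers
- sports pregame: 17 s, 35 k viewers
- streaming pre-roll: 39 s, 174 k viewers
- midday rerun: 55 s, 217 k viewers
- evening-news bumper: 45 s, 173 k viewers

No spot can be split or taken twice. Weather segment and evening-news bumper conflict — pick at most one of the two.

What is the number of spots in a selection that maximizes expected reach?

4

Optimal total is 666.
game-show break + streaming pre-roll + midday rerun + evening-news bumper hits 666 at 167 s.
Any selection reaching 666 contains exactly 4 spots.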